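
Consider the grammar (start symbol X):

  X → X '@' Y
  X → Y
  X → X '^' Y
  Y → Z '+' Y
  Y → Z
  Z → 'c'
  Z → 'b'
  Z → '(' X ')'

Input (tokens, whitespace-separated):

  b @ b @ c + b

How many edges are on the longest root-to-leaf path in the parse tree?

[X [X [X [Y [Z b]]] @ [Y [Z b]]] @ [Y [Z c] + [Y [Z b]]]]

5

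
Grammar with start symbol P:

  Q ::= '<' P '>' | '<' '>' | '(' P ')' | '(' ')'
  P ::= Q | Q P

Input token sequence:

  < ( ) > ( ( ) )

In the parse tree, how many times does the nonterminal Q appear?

4

[P [Q < [P [Q ( )]] >] [P [Q ( [P [Q ( )]] )]]]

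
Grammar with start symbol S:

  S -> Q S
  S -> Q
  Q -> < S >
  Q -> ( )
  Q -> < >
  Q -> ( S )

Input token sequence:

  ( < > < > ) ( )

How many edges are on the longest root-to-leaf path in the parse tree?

5

[S [Q ( [S [Q < >] [S [Q < >]]] )] [S [Q ( )]]]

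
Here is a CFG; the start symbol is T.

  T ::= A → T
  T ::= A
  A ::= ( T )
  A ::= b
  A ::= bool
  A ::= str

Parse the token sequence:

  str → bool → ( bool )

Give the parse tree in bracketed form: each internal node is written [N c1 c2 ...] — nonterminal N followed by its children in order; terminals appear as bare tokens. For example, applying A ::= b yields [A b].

[T [A str] → [T [A bool] → [T [A ( [T [A bool]] )]]]]

T
A → T
str → T
str → A → T
str → bool → T
str → bool → A
str → bool → ( T )
str → bool → ( A )
str → bool → ( bool )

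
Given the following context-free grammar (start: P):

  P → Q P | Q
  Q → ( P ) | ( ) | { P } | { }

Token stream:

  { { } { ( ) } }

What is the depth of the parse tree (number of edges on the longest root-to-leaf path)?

7

[P [Q { [P [Q { }] [P [Q { [P [Q ( )]] }]]] }]]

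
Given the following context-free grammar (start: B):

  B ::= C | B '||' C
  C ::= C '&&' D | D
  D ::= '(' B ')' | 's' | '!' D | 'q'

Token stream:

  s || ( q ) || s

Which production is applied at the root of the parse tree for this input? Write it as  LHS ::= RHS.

[B [B [B [C [D s]]] || [C [D ( [B [C [D q]]] )]]] || [C [D s]]]

B ::= B '||' C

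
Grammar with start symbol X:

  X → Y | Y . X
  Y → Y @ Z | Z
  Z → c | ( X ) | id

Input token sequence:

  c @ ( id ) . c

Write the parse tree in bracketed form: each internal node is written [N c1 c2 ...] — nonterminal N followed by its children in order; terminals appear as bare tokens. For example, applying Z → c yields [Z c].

X
Y . X
Y @ Z . X
Z @ Z . X
c @ Z . X
c @ ( X ) . X
c @ ( Y ) . X
c @ ( Z ) . X
c @ ( id ) . X
c @ ( id ) . Y
c @ ( id ) . Z
c @ ( id ) . c

[X [Y [Y [Z c]] @ [Z ( [X [Y [Z id]]] )]] . [X [Y [Z c]]]]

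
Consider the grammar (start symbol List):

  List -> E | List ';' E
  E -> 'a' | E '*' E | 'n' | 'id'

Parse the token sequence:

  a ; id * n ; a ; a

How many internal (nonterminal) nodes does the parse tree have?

10

[List [List [List [List [E a]] ; [E [E id] * [E n]]] ; [E a]] ; [E a]]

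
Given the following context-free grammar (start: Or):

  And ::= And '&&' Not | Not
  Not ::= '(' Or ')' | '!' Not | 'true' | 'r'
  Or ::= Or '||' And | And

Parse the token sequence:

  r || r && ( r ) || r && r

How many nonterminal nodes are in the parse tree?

[Or [Or [Or [And [Not r]]] || [And [And [Not r]] && [Not ( [Or [And [Not r]]] )]]] || [And [And [Not r]] && [Not r]]]

16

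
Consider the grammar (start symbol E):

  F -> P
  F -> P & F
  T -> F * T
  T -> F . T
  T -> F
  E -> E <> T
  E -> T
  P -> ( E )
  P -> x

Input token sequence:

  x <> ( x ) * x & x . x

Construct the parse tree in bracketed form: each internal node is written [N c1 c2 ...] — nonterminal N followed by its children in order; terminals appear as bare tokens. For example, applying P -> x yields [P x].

[E [E [T [F [P x]]]] <> [T [F [P ( [E [T [F [P x]]]] )]] * [T [F [P x] & [F [P x]]] . [T [F [P x]]]]]]

E
E <> T
T <> T
F <> T
P <> T
x <> T
x <> F * T
x <> P * T
x <> ( E ) * T
x <> ( T ) * T
x <> ( F ) * T
x <> ( P ) * T
x <> ( x ) * T
x <> ( x ) * F . T
x <> ( x ) * P & F . T
x <> ( x ) * x & F . T
x <> ( x ) * x & P . T
x <> ( x ) * x & x . T
x <> ( x ) * x & x . F
x <> ( x ) * x & x . P
x <> ( x ) * x & x . x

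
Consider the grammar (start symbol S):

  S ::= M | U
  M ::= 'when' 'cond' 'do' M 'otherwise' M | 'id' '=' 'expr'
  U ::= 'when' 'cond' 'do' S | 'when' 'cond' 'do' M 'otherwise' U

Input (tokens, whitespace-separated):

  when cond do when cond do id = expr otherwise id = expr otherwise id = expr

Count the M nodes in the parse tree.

5

[S [M when cond do [M when cond do [M id = expr] otherwise [M id = expr]] otherwise [M id = expr]]]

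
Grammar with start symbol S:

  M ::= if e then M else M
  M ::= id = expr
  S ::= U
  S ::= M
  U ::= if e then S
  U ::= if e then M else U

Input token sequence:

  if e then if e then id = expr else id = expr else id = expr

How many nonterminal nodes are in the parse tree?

[S [M if e then [M if e then [M id = expr] else [M id = expr]] else [M id = expr]]]

6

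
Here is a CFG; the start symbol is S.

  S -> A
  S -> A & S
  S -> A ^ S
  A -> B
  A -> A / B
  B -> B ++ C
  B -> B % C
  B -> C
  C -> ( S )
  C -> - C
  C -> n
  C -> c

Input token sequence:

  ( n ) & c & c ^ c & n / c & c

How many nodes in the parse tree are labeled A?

[S [A [B [C ( [S [A [B [C n]]]] )]]] & [S [A [B [C c]]] & [S [A [B [C c]]] ^ [S [A [B [C c]]] & [S [A [A [B [C n]]] / [B [C c]]] & [S [A [B [C c]]]]]]]]]

8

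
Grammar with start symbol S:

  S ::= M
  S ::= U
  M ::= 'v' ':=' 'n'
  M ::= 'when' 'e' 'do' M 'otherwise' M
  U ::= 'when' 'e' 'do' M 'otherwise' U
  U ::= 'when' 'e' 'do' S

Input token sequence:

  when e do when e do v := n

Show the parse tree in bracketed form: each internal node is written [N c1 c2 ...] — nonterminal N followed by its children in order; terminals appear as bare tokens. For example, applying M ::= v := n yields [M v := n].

S
U
when e do S
when e do U
when e do when e do S
when e do when e do M
when e do when e do v := n

[S [U when e do [S [U when e do [S [M v := n]]]]]]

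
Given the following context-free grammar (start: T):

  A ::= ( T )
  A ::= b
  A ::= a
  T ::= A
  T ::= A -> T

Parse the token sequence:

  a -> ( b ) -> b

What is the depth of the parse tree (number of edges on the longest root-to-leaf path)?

[T [A a] -> [T [A ( [T [A b]] )] -> [T [A b]]]]

5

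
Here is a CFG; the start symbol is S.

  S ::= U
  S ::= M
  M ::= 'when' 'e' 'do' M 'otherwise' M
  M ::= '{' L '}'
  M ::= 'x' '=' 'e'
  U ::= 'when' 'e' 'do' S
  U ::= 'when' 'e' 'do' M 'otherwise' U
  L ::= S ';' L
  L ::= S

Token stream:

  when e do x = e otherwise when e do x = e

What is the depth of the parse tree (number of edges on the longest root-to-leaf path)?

[S [U when e do [M x = e] otherwise [U when e do [S [M x = e]]]]]

5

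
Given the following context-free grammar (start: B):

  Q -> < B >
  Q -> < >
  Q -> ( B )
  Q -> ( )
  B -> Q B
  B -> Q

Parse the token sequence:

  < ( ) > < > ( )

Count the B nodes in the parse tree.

4

[B [Q < [B [Q ( )]] >] [B [Q < >] [B [Q ( )]]]]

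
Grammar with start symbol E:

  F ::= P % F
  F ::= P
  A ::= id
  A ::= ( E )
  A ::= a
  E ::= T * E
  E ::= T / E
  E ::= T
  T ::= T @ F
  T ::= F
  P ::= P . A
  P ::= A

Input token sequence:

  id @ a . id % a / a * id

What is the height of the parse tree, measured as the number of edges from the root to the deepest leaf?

7

[E [T [T [F [P [A id]]]] @ [F [P [P [A a]] . [A id]] % [F [P [A a]]]]] / [E [T [F [P [A a]]]] * [E [T [F [P [A id]]]]]]]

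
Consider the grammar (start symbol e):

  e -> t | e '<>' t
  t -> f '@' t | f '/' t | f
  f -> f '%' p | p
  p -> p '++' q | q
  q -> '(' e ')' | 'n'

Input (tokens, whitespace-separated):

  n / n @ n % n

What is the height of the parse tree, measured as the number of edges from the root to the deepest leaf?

8

[e [t [f [p [q n]]] / [t [f [p [q n]]] @ [t [f [f [p [q n]]] % [p [q n]]]]]]]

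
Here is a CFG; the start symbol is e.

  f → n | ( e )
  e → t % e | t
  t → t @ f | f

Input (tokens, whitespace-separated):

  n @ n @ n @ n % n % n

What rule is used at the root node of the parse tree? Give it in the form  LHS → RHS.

e → t % e

[e [t [t [t [t [f n]] @ [f n]] @ [f n]] @ [f n]] % [e [t [f n]] % [e [t [f n]]]]]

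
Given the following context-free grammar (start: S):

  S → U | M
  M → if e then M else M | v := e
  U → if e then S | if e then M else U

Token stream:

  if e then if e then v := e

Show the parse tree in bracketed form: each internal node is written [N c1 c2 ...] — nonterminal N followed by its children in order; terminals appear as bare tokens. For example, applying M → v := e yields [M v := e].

[S [U if e then [S [U if e then [S [M v := e]]]]]]

S
U
if e then S
if e then U
if e then if e then S
if e then if e then M
if e then if e then v := e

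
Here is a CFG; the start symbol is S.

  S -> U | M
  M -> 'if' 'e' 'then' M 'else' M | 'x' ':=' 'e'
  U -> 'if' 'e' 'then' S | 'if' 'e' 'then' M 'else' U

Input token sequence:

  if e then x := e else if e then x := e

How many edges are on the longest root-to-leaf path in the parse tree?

5

[S [U if e then [M x := e] else [U if e then [S [M x := e]]]]]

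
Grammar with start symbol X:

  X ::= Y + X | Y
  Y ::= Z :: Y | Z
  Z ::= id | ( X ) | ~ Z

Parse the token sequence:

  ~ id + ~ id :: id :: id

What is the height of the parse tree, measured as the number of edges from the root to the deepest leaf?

[X [Y [Z ~ [Z id]]] + [X [Y [Z ~ [Z id]] :: [Y [Z id] :: [Y [Z id]]]]]]

6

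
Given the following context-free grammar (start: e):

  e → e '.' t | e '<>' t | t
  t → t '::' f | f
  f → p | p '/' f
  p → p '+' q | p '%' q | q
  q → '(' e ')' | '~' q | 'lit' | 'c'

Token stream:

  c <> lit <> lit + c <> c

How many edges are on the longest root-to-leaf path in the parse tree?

[e [e [e [e [t [f [p [q c]]]]] <> [t [f [p [q lit]]]]] <> [t [f [p [p [q lit]] + [q c]]]]] <> [t [f [p [q c]]]]]

8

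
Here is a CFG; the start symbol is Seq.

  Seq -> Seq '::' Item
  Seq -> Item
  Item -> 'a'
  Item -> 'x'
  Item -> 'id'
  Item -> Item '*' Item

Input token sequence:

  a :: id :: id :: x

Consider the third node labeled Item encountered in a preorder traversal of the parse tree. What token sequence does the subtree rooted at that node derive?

[Seq [Seq [Seq [Seq [Item a]] :: [Item id]] :: [Item id]] :: [Item x]]

id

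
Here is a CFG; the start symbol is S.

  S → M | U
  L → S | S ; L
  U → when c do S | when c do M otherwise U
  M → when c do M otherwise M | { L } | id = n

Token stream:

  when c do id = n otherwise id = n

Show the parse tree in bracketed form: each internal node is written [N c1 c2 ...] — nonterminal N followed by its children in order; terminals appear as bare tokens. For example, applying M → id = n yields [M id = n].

S
M
when c do M otherwise M
when c do id = n otherwise M
when c do id = n otherwise id = n

[S [M when c do [M id = n] otherwise [M id = n]]]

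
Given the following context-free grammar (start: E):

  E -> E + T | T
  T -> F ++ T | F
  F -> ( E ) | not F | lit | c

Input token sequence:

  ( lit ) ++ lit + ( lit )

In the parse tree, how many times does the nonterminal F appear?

5

[E [E [T [F ( [E [T [F lit]]] )] ++ [T [F lit]]]] + [T [F ( [E [T [F lit]]] )]]]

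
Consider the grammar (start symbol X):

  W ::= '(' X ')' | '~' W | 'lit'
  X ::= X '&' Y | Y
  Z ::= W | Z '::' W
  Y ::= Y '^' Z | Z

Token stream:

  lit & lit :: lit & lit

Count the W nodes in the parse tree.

4

[X [X [X [Y [Z [W lit]]]] & [Y [Z [Z [W lit]] :: [W lit]]]] & [Y [Z [W lit]]]]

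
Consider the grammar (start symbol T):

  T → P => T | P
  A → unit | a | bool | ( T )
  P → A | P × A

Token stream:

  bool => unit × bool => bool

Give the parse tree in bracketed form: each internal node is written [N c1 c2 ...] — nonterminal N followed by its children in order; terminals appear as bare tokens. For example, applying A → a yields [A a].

T
P => T
A => T
bool => T
bool => P => T
bool => P × A => T
bool => A × A => T
bool => unit × A => T
bool => unit × bool => T
bool => unit × bool => P
bool => unit × bool => A
bool => unit × bool => bool

[T [P [A bool]] => [T [P [P [A unit]] × [A bool]] => [T [P [A bool]]]]]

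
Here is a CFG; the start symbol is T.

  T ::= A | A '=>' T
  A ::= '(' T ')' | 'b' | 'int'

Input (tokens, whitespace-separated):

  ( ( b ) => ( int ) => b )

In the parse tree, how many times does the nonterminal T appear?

6

[T [A ( [T [A ( [T [A b]] )] => [T [A ( [T [A int]] )] => [T [A b]]]] )]]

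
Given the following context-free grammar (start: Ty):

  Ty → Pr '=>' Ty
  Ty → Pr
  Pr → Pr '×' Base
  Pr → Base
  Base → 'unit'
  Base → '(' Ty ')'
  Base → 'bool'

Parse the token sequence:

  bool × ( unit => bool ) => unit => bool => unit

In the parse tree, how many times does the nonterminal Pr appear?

7

[Ty [Pr [Pr [Base bool]] × [Base ( [Ty [Pr [Base unit]] => [Ty [Pr [Base bool]]]] )]] => [Ty [Pr [Base unit]] => [Ty [Pr [Base bool]] => [Ty [Pr [Base unit]]]]]]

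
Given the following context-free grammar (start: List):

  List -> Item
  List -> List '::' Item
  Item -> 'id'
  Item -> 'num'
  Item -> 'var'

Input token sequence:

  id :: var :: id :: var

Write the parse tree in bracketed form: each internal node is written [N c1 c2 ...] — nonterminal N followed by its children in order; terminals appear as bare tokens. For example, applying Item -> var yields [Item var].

[List [List [List [List [Item id]] :: [Item var]] :: [Item id]] :: [Item var]]

List
List :: Item
List :: Item :: Item
List :: Item :: Item :: Item
Item :: Item :: Item :: Item
id :: Item :: Item :: Item
id :: var :: Item :: Item
id :: var :: id :: Item
id :: var :: id :: var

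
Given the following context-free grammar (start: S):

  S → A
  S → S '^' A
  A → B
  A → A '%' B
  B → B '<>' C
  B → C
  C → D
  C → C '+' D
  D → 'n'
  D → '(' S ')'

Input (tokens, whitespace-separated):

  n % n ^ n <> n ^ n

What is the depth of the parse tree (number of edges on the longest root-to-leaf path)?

[S [S [S [A [A [B [C [D n]]]] % [B [C [D n]]]]] ^ [A [B [B [C [D n]]] <> [C [D n]]]]] ^ [A [B [C [D n]]]]]

8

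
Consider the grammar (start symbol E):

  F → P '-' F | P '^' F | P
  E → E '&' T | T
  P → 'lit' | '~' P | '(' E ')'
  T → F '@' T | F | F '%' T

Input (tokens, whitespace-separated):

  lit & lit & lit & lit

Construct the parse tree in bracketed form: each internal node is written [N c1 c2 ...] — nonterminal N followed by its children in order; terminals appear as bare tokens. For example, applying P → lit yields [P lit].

[E [E [E [E [T [F [P lit]]]] & [T [F [P lit]]]] & [T [F [P lit]]]] & [T [F [P lit]]]]

E
E & T
E & T & T
E & T & T & T
T & T & T & T
F & T & T & T
P & T & T & T
lit & T & T & T
lit & F & T & T
lit & P & T & T
lit & lit & T & T
lit & lit & F & T
lit & lit & P & T
lit & lit & lit & T
lit & lit & lit & F
lit & lit & lit & P
lit & lit & lit & lit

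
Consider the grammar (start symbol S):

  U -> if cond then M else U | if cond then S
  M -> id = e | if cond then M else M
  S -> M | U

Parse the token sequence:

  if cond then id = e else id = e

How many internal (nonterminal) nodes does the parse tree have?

[S [M if cond then [M id = e] else [M id = e]]]

4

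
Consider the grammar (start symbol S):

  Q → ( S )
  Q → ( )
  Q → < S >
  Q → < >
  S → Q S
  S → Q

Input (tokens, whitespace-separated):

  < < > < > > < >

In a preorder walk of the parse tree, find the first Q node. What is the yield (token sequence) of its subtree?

< < > < > >

[S [Q < [S [Q < >] [S [Q < >]]] >] [S [Q < >]]]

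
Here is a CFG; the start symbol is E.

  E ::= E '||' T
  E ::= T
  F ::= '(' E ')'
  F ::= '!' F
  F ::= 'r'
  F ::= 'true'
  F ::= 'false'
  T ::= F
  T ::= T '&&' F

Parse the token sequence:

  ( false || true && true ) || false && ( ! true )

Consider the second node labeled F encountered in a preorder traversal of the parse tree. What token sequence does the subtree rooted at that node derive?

false

[E [E [T [F ( [E [E [T [F false]]] || [T [T [F true]] && [F true]]] )]]] || [T [T [F false]] && [F ( [E [T [F ! [F true]]]] )]]]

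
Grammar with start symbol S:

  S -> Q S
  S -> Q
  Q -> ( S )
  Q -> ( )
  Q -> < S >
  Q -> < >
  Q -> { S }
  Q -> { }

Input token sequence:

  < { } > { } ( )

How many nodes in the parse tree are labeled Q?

[S [Q < [S [Q { }]] >] [S [Q { }] [S [Q ( )]]]]

4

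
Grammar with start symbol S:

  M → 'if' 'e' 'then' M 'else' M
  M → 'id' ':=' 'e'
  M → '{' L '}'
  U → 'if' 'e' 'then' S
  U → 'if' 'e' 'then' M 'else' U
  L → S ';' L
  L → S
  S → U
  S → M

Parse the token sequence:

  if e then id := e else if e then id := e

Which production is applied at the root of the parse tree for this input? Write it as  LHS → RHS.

[S [U if e then [M id := e] else [U if e then [S [M id := e]]]]]

S → U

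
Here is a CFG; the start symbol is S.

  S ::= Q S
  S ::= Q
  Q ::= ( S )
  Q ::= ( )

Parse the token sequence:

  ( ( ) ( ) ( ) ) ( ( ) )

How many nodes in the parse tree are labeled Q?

6

[S [Q ( [S [Q ( )] [S [Q ( )] [S [Q ( )]]]] )] [S [Q ( [S [Q ( )]] )]]]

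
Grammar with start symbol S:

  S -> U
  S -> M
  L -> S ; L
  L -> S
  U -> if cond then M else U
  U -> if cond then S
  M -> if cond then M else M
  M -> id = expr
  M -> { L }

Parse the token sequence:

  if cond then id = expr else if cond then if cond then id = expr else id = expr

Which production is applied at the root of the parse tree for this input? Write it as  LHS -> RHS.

[S [U if cond then [M id = expr] else [U if cond then [S [M if cond then [M id = expr] else [M id = expr]]]]]]

S -> U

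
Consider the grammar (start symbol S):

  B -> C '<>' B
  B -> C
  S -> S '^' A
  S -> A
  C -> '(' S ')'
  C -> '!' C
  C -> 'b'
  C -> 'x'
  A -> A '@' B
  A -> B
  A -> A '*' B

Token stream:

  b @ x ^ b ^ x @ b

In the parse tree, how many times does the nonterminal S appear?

3

[S [S [S [A [A [B [C b]]] @ [B [C x]]]] ^ [A [B [C b]]]] ^ [A [A [B [C x]]] @ [B [C b]]]]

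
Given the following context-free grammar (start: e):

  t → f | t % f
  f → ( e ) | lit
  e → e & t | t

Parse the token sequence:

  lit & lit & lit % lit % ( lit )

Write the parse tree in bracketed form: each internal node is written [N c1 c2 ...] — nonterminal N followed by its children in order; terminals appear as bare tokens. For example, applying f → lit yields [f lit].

[e [e [e [t [f lit]]] & [t [f lit]]] & [t [t [t [f lit]] % [f lit]] % [f ( [e [t [f lit]]] )]]]

e
e & t
e & t & t
t & t & t
f & t & t
lit & t & t
lit & f & t
lit & lit & t
lit & lit & t % f
lit & lit & t % f % f
lit & lit & f % f % f
lit & lit & lit % f % f
lit & lit & lit % lit % f
lit & lit & lit % lit % ( e )
lit & lit & lit % lit % ( t )
lit & lit & lit % lit % ( f )
lit & lit & lit % lit % ( lit )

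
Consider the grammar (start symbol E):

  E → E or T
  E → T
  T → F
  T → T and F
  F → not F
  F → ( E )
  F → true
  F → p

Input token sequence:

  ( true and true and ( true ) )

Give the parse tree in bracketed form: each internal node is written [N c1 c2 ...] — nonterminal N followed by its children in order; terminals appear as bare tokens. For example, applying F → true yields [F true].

E
T
F
( E )
( T )
( T and F )
( T and F and F )
( F and F and F )
( true and F and F )
( true and true and F )
( true and true and ( E ) )
( true and true and ( T ) )
( true and true and ( F ) )
( true and true and ( true ) )

[E [T [F ( [E [T [T [T [F true]] and [F true]] and [F ( [E [T [F true]]] )]]] )]]]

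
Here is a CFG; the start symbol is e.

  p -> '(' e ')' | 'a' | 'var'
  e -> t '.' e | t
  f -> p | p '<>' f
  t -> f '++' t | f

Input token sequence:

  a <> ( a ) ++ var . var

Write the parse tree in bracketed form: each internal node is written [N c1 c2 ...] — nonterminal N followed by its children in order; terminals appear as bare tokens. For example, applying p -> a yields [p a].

[e [t [f [p a] <> [f [p ( [e [t [f [p a]]]] )]]] ++ [t [f [p var]]]] . [e [t [f [p var]]]]]

e
t . e
f ++ t . e
p <> f ++ t . e
a <> f ++ t . e
a <> p ++ t . e
a <> ( e ) ++ t . e
a <> ( t ) ++ t . e
a <> ( f ) ++ t . e
a <> ( p ) ++ t . e
a <> ( a ) ++ t . e
a <> ( a ) ++ f . e
a <> ( a ) ++ p . e
a <> ( a ) ++ var . e
a <> ( a ) ++ var . t
a <> ( a ) ++ var . f
a <> ( a ) ++ var . p
a <> ( a ) ++ var . var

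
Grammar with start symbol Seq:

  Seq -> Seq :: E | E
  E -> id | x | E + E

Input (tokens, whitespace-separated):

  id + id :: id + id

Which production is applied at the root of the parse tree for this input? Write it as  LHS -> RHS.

[Seq [Seq [E [E id] + [E id]]] :: [E [E id] + [E id]]]

Seq -> Seq :: E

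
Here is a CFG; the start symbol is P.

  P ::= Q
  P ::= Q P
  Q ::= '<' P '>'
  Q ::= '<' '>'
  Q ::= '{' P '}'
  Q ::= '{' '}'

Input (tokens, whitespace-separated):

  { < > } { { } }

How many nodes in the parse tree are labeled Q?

4

[P [Q { [P [Q < >]] }] [P [Q { [P [Q { }]] }]]]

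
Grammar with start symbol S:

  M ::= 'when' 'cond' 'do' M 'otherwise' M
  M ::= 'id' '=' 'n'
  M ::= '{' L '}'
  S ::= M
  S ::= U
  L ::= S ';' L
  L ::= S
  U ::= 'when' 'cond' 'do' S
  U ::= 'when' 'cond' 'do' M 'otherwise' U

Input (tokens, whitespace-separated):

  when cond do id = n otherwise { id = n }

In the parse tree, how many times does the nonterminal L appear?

1

[S [M when cond do [M id = n] otherwise [M { [L [S [M id = n]]] }]]]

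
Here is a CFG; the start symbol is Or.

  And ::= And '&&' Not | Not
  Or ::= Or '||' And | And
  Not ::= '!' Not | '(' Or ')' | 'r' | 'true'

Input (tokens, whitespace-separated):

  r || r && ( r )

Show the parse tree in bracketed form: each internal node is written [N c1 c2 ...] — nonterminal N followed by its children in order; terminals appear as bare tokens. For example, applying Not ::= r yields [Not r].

[Or [Or [And [Not r]]] || [And [And [Not r]] && [Not ( [Or [And [Not r]]] )]]]

Or
Or || And
And || And
Not || And
r || And
r || And && Not
r || Not && Not
r || r && Not
r || r && ( Or )
r || r && ( And )
r || r && ( Not )
r || r && ( r )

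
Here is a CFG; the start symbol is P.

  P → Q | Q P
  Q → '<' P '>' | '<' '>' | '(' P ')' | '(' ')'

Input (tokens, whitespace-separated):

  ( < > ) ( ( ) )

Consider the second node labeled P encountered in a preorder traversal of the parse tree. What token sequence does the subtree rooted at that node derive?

< >

[P [Q ( [P [Q < >]] )] [P [Q ( [P [Q ( )]] )]]]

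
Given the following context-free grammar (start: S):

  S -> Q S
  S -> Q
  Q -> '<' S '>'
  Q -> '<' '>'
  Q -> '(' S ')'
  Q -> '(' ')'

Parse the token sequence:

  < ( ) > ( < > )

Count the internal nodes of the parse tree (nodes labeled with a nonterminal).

[S [Q < [S [Q ( )]] >] [S [Q ( [S [Q < >]] )]]]

8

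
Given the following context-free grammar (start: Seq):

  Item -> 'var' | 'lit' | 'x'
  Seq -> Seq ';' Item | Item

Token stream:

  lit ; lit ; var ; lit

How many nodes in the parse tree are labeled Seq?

4

[Seq [Seq [Seq [Seq [Item lit]] ; [Item lit]] ; [Item var]] ; [Item lit]]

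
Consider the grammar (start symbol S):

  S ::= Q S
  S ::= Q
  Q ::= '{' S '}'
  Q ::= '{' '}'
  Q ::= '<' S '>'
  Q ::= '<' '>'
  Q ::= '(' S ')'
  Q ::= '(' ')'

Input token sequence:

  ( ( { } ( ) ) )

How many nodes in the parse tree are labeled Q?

[S [Q ( [S [Q ( [S [Q { }] [S [Q ( )]]] )]] )]]

4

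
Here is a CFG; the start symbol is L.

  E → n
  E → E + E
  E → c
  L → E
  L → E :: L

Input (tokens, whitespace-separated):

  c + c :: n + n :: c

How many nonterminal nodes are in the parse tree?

[L [E [E c] + [E c]] :: [L [E [E n] + [E n]] :: [L [E c]]]]

10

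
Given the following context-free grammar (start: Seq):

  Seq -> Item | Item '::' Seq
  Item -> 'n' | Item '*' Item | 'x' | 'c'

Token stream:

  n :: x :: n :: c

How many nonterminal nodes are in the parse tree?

8

[Seq [Item n] :: [Seq [Item x] :: [Seq [Item n] :: [Seq [Item c]]]]]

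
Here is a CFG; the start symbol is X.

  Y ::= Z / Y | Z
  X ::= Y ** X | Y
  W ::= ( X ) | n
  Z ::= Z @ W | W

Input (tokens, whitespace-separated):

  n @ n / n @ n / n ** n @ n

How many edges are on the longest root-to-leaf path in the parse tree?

[X [Y [Z [Z [W n]] @ [W n]] / [Y [Z [Z [W n]] @ [W n]] / [Y [Z [W n]]]]] ** [X [Y [Z [Z [W n]] @ [W n]]]]]

6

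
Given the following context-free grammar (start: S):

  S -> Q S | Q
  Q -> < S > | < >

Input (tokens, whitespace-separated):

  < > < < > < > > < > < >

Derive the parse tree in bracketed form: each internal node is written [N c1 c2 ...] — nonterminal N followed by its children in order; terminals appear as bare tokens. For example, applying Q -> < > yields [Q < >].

S
Q S
< > S
< > Q S
< > < S > S
< > < Q S > S
< > < < > S > S
< > < < > Q > S
< > < < > < > > S
< > < < > < > > Q S
< > < < > < > > < > S
< > < < > < > > < > Q
< > < < > < > > < > < >

[S [Q < >] [S [Q < [S [Q < >] [S [Q < >]]] >] [S [Q < >] [S [Q < >]]]]]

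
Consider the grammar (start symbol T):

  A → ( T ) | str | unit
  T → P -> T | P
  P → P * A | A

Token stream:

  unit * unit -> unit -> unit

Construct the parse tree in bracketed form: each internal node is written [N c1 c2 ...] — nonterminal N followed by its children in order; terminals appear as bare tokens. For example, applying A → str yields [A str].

T
P -> T
P * A -> T
A * A -> T
unit * A -> T
unit * unit -> T
unit * unit -> P -> T
unit * unit -> A -> T
unit * unit -> unit -> T
unit * unit -> unit -> P
unit * unit -> unit -> A
unit * unit -> unit -> unit

[T [P [P [A unit]] * [A unit]] -> [T [P [A unit]] -> [T [P [A unit]]]]]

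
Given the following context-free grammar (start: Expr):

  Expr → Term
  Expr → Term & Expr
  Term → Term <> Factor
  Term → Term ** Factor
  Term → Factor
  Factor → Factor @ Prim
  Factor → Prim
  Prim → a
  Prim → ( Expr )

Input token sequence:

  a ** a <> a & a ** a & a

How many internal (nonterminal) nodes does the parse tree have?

21

[Expr [Term [Term [Term [Factor [Prim a]]] ** [Factor [Prim a]]] <> [Factor [Prim a]]] & [Expr [Term [Term [Factor [Prim a]]] ** [Factor [Prim a]]] & [Expr [Term [Factor [Prim a]]]]]]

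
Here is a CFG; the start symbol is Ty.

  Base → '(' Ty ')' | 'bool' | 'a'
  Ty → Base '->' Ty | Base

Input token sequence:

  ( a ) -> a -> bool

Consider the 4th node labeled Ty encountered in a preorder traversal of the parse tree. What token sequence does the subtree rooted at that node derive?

[Ty [Base ( [Ty [Base a]] )] -> [Ty [Base a] -> [Ty [Base bool]]]]

bool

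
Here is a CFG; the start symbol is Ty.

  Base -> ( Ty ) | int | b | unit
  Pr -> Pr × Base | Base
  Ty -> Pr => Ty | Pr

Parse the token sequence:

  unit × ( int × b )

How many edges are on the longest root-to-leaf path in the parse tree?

7

[Ty [Pr [Pr [Base unit]] × [Base ( [Ty [Pr [Pr [Base int]] × [Base b]]] )]]]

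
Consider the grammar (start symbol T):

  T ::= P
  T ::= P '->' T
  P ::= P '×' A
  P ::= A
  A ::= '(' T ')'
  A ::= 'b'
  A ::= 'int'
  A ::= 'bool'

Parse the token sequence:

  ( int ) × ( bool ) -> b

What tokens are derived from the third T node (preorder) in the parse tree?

bool

[T [P [P [A ( [T [P [A int]]] )]] × [A ( [T [P [A bool]]] )]] -> [T [P [A b]]]]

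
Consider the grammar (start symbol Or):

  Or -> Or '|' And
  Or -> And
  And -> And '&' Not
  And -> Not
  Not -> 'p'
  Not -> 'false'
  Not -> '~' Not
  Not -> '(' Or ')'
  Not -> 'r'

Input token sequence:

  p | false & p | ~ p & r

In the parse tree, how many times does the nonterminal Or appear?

[Or [Or [Or [And [Not p]]] | [And [And [Not false]] & [Not p]]] | [And [And [Not ~ [Not p]]] & [Not r]]]

3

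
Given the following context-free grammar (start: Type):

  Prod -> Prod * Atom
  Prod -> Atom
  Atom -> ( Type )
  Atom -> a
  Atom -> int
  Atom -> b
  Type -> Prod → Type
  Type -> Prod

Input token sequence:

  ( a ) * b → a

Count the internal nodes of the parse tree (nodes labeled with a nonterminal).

11

[Type [Prod [Prod [Atom ( [Type [Prod [Atom a]]] )]] * [Atom b]] → [Type [Prod [Atom a]]]]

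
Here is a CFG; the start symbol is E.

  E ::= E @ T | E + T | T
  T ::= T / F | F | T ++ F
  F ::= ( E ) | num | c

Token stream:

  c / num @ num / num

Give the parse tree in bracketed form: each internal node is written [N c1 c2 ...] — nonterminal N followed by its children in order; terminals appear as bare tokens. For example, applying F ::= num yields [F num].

[E [E [T [T [F c]] / [F num]]] @ [T [T [F num]] / [F num]]]

E
E @ T
T @ T
T / F @ T
F / F @ T
c / F @ T
c / num @ T
c / num @ T / F
c / num @ F / F
c / num @ num / F
c / num @ num / num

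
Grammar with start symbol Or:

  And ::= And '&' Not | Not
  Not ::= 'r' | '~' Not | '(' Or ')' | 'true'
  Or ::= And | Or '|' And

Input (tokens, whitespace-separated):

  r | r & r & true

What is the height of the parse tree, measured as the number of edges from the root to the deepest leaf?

[Or [Or [And [Not r]]] | [And [And [And [Not r]] & [Not r]] & [Not true]]]

5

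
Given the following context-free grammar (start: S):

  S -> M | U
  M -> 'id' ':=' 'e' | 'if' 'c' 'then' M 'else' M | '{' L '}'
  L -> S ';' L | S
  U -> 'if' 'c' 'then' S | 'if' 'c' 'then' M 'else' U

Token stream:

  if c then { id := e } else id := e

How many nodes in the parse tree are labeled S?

[S [M if c then [M { [L [S [M id := e]]] }] else [M id := e]]]

2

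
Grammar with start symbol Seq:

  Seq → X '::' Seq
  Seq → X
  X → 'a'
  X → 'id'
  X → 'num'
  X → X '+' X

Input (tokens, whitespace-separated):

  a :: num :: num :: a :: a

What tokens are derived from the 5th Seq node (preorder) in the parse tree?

a

[Seq [X a] :: [Seq [X num] :: [Seq [X num] :: [Seq [X a] :: [Seq [X a]]]]]]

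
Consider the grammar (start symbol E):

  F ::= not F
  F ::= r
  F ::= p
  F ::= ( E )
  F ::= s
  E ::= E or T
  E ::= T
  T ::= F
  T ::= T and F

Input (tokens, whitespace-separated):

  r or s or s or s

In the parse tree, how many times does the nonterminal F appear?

[E [E [E [E [T [F r]]] or [T [F s]]] or [T [F s]]] or [T [F s]]]

4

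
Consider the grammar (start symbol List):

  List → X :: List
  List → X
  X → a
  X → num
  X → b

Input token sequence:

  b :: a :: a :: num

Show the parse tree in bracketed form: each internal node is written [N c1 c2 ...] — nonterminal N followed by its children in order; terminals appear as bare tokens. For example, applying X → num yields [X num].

[List [X b] :: [List [X a] :: [List [X a] :: [List [X num]]]]]

List
X :: List
b :: List
b :: X :: List
b :: a :: List
b :: a :: X :: List
b :: a :: a :: List
b :: a :: a :: X
b :: a :: a :: num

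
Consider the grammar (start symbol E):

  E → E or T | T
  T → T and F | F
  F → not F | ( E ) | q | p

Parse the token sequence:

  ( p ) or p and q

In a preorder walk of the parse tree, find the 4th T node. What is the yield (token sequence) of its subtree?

p

[E [E [T [F ( [E [T [F p]]] )]]] or [T [T [F p]] and [F q]]]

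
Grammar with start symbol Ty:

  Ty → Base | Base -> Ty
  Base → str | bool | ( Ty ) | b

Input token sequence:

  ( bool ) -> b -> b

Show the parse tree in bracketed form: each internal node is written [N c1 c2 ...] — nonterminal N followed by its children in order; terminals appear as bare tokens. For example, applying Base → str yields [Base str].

[Ty [Base ( [Ty [Base bool]] )] -> [Ty [Base b] -> [Ty [Base b]]]]

Ty
Base -> Ty
( Ty ) -> Ty
( Base ) -> Ty
( bool ) -> Ty
( bool ) -> Base -> Ty
( bool ) -> b -> Ty
( bool ) -> b -> Base
( bool ) -> b -> b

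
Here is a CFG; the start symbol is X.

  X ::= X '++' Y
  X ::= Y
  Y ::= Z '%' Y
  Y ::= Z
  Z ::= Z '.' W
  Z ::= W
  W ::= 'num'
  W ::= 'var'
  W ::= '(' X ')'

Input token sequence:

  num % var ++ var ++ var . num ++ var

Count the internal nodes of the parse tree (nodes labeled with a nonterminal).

[X [X [X [X [Y [Z [W num]] % [Y [Z [W var]]]]] ++ [Y [Z [W var]]]] ++ [Y [Z [Z [W var]] . [W num]]]] ++ [Y [Z [W var]]]]

21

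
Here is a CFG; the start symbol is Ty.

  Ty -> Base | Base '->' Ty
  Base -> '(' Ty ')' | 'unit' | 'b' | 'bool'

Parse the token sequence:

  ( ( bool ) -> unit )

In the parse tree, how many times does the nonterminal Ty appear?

4

[Ty [Base ( [Ty [Base ( [Ty [Base bool]] )] -> [Ty [Base unit]]] )]]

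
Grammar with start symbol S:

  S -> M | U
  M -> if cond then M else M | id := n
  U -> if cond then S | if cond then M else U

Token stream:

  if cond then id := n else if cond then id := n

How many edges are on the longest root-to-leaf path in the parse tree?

5

[S [U if cond then [M id := n] else [U if cond then [S [M id := n]]]]]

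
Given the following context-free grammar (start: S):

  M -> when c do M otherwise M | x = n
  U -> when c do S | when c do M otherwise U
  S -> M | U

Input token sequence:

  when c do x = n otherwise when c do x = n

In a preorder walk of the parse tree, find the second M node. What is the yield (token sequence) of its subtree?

x = n

[S [U when c do [M x = n] otherwise [U when c do [S [M x = n]]]]]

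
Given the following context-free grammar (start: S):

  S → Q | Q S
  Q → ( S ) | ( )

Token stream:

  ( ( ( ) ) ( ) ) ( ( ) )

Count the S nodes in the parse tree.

6

[S [Q ( [S [Q ( [S [Q ( )]] )] [S [Q ( )]]] )] [S [Q ( [S [Q ( )]] )]]]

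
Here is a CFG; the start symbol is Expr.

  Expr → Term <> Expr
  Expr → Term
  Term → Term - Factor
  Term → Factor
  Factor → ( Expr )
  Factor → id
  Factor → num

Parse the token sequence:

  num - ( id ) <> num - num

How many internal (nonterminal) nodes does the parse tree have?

[Expr [Term [Term [Factor num]] - [Factor ( [Expr [Term [Factor id]]] )]] <> [Expr [Term [Term [Factor num]] - [Factor num]]]]

13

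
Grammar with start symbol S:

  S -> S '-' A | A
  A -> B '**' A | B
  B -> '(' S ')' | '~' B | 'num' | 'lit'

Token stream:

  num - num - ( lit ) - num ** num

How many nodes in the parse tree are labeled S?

[S [S [S [S [A [B num]]] - [A [B num]]] - [A [B ( [S [A [B lit]]] )]]] - [A [B num] ** [A [B num]]]]

5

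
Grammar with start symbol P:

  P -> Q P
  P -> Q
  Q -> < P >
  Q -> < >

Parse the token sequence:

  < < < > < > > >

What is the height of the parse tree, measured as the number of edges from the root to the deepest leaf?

7

[P [Q < [P [Q < [P [Q < >] [P [Q < >]]] >]] >]]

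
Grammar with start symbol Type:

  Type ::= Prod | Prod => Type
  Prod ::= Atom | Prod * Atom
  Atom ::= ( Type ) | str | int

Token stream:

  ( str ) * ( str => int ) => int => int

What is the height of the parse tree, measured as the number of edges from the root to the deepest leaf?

[Type [Prod [Prod [Atom ( [Type [Prod [Atom str]]] )]] * [Atom ( [Type [Prod [Atom str]] => [Type [Prod [Atom int]]]] )]] => [Type [Prod [Atom int]] => [Type [Prod [Atom int]]]]]

7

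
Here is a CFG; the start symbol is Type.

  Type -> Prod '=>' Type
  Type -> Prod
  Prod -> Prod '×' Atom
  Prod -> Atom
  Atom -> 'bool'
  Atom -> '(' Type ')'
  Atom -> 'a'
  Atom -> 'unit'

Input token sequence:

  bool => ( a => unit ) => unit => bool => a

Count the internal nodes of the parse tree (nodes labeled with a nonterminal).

21

[Type [Prod [Atom bool]] => [Type [Prod [Atom ( [Type [Prod [Atom a]] => [Type [Prod [Atom unit]]]] )]] => [Type [Prod [Atom unit]] => [Type [Prod [Atom bool]] => [Type [Prod [Atom a]]]]]]]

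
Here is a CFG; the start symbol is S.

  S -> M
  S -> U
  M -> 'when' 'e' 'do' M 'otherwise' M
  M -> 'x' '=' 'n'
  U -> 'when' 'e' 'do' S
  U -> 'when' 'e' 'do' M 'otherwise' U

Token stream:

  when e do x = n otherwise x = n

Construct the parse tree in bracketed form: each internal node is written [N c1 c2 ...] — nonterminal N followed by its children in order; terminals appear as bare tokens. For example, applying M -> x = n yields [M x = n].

S
M
when e do M otherwise M
when e do x = n otherwise M
when e do x = n otherwise x = n

[S [M when e do [M x = n] otherwise [M x = n]]]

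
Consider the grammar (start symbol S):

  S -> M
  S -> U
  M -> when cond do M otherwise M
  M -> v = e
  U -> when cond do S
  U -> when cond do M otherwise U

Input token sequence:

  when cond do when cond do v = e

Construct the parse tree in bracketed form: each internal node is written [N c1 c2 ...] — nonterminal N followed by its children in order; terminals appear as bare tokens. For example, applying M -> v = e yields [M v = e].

S
U
when cond do S
when cond do U
when cond do when cond do S
when cond do when cond do M
when cond do when cond do v = e

[S [U when cond do [S [U when cond do [S [M v = e]]]]]]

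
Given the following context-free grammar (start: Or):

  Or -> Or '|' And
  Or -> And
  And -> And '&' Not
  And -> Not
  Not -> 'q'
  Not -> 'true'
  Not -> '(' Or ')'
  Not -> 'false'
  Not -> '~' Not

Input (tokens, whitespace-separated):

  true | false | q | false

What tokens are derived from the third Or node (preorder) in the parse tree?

[Or [Or [Or [Or [And [Not true]]] | [And [Not false]]] | [And [Not q]]] | [And [Not false]]]

true | false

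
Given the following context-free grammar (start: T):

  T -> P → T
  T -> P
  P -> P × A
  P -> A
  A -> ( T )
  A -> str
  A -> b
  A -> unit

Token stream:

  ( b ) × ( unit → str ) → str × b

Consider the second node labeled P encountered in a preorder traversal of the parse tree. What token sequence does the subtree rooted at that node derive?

( b )

[T [P [P [A ( [T [P [A b]]] )]] × [A ( [T [P [A unit]] → [T [P [A str]]]] )]] → [T [P [P [A str]] × [A b]]]]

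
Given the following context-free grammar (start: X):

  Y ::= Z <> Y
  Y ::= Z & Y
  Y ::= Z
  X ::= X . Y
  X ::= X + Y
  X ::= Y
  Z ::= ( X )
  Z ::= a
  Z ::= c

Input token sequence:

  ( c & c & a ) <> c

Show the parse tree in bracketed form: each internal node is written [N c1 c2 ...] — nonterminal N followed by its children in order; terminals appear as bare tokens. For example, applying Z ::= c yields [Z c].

X
Y
Z <> Y
( X ) <> Y
( Y ) <> Y
( Z & Y ) <> Y
( c & Y ) <> Y
( c & Z & Y ) <> Y
( c & c & Y ) <> Y
( c & c & Z ) <> Y
( c & c & a ) <> Y
( c & c & a ) <> Z
( c & c & a ) <> c

[X [Y [Z ( [X [Y [Z c] & [Y [Z c] & [Y [Z a]]]]] )] <> [Y [Z c]]]]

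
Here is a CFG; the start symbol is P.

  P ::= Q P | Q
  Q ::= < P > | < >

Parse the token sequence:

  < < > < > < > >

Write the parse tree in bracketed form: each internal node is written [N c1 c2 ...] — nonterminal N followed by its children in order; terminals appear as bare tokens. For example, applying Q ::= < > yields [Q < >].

P
Q
< P >
< Q P >
< < > P >
< < > Q P >
< < > < > P >
< < > < > Q >
< < > < > < > >

[P [Q < [P [Q < >] [P [Q < >] [P [Q < >]]]] >]]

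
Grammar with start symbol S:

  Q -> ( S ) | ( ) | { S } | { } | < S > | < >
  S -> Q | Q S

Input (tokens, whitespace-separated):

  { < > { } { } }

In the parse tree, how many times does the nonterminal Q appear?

4

[S [Q { [S [Q < >] [S [Q { }] [S [Q { }]]]] }]]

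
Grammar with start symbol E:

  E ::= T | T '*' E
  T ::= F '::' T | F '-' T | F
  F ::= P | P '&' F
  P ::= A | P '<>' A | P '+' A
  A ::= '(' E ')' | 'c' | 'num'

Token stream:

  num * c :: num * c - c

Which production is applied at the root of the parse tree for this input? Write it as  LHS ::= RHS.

[E [T [F [P [A num]]]] * [E [T [F [P [A c]]] :: [T [F [P [A num]]]]] * [E [T [F [P [A c]]] - [T [F [P [A c]]]]]]]]

E ::= T '*' E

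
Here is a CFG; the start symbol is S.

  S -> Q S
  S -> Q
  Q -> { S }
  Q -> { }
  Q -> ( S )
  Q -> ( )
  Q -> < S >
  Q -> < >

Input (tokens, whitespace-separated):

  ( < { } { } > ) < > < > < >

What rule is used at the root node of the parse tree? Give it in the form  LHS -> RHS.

[S [Q ( [S [Q < [S [Q { }] [S [Q { }]]] >]] )] [S [Q < >] [S [Q < >] [S [Q < >]]]]]

S -> Q S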